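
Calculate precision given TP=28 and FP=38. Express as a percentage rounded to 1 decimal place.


Precision = TP / (TP + FP) * 100
= 28 / (28 + 38)
= 28 / 66
= 0.4242
= 42.4%

42.4


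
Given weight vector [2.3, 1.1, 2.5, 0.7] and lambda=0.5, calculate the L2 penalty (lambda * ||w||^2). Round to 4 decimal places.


Squaring each weight:
2.3^2 = 5.29
1.1^2 = 1.21
2.5^2 = 6.25
0.7^2 = 0.49
Sum of squares = 13.24
Penalty = 0.5 * 13.24 = 6.6200

6.6200


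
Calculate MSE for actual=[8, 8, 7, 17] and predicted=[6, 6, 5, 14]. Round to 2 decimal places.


Differences: [2, 2, 2, 3]
Squared errors: [4, 4, 4, 9]
Sum of squared errors = 21
MSE = 21 / 4 = 5.25

5.25


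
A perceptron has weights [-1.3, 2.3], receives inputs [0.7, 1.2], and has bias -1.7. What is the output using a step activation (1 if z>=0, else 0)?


z = w . x + b
= -1.3*0.7 + 2.3*1.2 + -1.7
= -0.91 + 2.76 + -1.7
= 1.85 + -1.7
= 0.15
Since z = 0.15 >= 0, output = 1

1


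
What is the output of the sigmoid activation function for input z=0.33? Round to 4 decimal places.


sigmoid(z) = 1 / (1 + exp(-z))
exp(-(0.33)) = exp(-0.33) = 0.7189
1 + 0.7189 = 1.7189
1 / 1.7189 = 0.5818

0.5818


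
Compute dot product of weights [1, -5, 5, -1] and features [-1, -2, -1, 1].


Element-wise products:
1 * -1 = -1
-5 * -2 = 10
5 * -1 = -5
-1 * 1 = -1
Sum = -1 + 10 + -5 + -1
= 3

3


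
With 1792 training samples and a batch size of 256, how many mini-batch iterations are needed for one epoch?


Iterations per epoch = dataset_size / batch_size
= 1792 / 256
= 7

7


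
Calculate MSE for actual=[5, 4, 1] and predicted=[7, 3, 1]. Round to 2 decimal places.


Differences: [-2, 1, 0]
Squared errors: [4, 1, 0]
Sum of squared errors = 5
MSE = 5 / 3 = 1.67

1.67


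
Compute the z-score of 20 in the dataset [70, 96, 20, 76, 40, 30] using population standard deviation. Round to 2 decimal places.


Mean = (70 + 96 + 20 + 76 + 40 + 30) / 6 = 55.3333
Variance = sum((x_i - mean)^2) / n = 736.8889
Std = sqrt(736.8889) = 27.1457
Z = (x - mean) / std
= (20 - 55.3333) / 27.1457
= -35.3333 / 27.1457
= -1.30

-1.30


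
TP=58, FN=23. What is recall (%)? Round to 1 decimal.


Recall = TP / (TP + FN) * 100
= 58 / (58 + 23)
= 58 / 81
= 0.716
= 71.6%

71.6


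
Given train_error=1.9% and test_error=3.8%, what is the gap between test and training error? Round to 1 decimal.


Generalization gap = test_error - train_error
= 3.8 - 1.9
= 1.9%
A small gap suggests good generalization.

1.9


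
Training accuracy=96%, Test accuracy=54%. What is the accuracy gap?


Gap = train_accuracy - test_accuracy
= 96 - 54
= 42%
This large gap strongly indicates overfitting.

42


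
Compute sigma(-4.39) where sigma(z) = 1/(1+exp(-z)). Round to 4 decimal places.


sigmoid(z) = 1 / (1 + exp(-z))
exp(-(-4.39)) = exp(4.39) = 80.6404
1 + 80.6404 = 81.6404
1 / 81.6404 = 0.0122

0.0122


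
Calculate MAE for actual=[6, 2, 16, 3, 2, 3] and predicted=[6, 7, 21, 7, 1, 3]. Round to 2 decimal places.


Absolute errors: [0, 5, 5, 4, 1, 0]
Sum of absolute errors = 15
MAE = 15 / 6 = 2.50

2.50


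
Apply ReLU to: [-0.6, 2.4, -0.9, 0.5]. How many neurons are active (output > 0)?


ReLU(x) = max(0, x) for each element:
ReLU(-0.6) = 0
ReLU(2.4) = 2.4
ReLU(-0.9) = 0
ReLU(0.5) = 0.5
Active neurons (>0): 2

2


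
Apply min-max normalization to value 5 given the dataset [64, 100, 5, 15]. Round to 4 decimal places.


Min = 5, Max = 100
Range = 100 - 5 = 95
Scaled = (x - min) / (max - min)
= (5 - 5) / 95
= 0 / 95
= 0.0000

0.0000


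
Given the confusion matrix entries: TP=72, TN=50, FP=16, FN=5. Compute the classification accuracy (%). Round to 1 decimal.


Accuracy = (TP + TN) / (TP + TN + FP + FN) * 100
= (72 + 50) / (72 + 50 + 16 + 5)
= 122 / 143
= 0.8531
= 85.3%

85.3


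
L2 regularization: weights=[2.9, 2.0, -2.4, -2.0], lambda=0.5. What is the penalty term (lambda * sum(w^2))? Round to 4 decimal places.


Squaring each weight:
2.9^2 = 8.41
2.0^2 = 4.0
(-2.4)^2 = 5.76
(-2.0)^2 = 4.0
Sum of squares = 22.17
Penalty = 0.5 * 22.17 = 11.0850

11.0850


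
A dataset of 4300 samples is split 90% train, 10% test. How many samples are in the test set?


Train samples = 4300 * 90% = 3870
Test samples = 4300 - 3870
= 430

430


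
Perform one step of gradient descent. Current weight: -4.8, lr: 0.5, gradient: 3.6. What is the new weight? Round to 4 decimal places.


w_new = w_old - lr * gradient
= -4.8 - 0.5 * 3.6
= -4.8 - (1.8)
= -6.6000

-6.6000


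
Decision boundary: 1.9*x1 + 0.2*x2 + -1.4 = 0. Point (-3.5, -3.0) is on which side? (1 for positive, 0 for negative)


Compute 1.9 * -3.5 + 0.2 * -3.0 + -1.4
= -6.65 + -0.6 + -1.4
= -8.65
Since -8.65 < 0, the point is on the negative side.

0


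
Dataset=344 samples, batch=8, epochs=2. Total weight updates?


Iterations per epoch = 344 / 8 = 43
Total updates = iterations_per_epoch * epochs
= 43 * 2
= 86

86


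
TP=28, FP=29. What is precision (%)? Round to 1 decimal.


Precision = TP / (TP + FP) * 100
= 28 / (28 + 29)
= 28 / 57
= 0.4912
= 49.1%

49.1


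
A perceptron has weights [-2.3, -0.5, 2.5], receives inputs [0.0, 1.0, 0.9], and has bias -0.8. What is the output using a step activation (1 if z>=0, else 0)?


z = w . x + b
= -2.3*0.0 + -0.5*1.0 + 2.5*0.9 + -0.8
= -0.0 + -0.5 + 2.25 + -0.8
= 1.75 + -0.8
= 0.95
Since z = 0.95 >= 0, output = 1

1


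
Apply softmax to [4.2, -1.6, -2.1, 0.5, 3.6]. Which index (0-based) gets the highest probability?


Softmax is a monotonic transformation, so it preserves the argmax.
We need to find the index of the maximum logit.
Index 0: 4.2
Index 1: -1.6
Index 2: -2.1
Index 3: 0.5
Index 4: 3.6
Maximum logit = 4.2 at index 0

0


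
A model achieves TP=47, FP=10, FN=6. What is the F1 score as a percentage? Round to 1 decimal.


Precision = TP / (TP + FP) = 47 / 57 = 0.8246
Recall = TP / (TP + FN) = 47 / 53 = 0.8868
F1 = 2 * P * R / (P + R)
= 2 * 0.8246 * 0.8868 / (0.8246 + 0.8868)
= 1.4624 / 1.7114
= 0.8545
As percentage: 85.5%

85.5


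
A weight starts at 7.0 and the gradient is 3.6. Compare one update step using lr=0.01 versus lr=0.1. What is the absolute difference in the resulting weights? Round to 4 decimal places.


With lr=0.01: w_new = 7.0 - 0.01 * 3.6 = 6.964
With lr=0.1: w_new = 7.0 - 0.1 * 3.6 = 6.64
Absolute difference = |6.964 - 6.64|
= 0.3240

0.3240


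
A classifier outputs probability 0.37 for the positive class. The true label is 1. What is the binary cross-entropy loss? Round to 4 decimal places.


For y=1: Loss = -log(p)
= -log(0.37)
= -(-0.9943)
= 0.9943

0.9943


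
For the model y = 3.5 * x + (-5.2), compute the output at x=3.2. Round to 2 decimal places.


y = 3.5 * 3.2 + (-5.2)
= 11.2 + (-5.2)
= 6.00

6.00


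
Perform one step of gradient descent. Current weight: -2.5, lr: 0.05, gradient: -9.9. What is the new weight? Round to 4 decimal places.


w_new = w_old - lr * gradient
= -2.5 - 0.05 * -9.9
= -2.5 - (-0.495)
= -2.0050

-2.0050


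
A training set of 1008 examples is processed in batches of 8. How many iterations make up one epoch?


Iterations per epoch = dataset_size / batch_size
= 1008 / 8
= 126

126


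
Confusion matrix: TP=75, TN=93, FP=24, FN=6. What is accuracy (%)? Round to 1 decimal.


Accuracy = (TP + TN) / (TP + TN + FP + FN) * 100
= (75 + 93) / (75 + 93 + 24 + 6)
= 168 / 198
= 0.8485
= 84.8%

84.8


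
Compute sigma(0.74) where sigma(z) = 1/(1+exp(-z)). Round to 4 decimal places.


sigmoid(z) = 1 / (1 + exp(-z))
exp(-(0.74)) = exp(-0.74) = 0.4771
1 + 0.4771 = 1.4771
1 / 1.4771 = 0.6770

0.6770


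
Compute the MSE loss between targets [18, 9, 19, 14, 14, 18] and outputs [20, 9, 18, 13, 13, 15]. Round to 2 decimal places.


Differences: [-2, 0, 1, 1, 1, 3]
Squared errors: [4, 0, 1, 1, 1, 9]
Sum of squared errors = 16
MSE = 16 / 6 = 2.67

2.67


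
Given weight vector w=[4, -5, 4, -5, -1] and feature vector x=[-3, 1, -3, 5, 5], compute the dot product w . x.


Element-wise products:
4 * -3 = -12
-5 * 1 = -5
4 * -3 = -12
-5 * 5 = -25
-1 * 5 = -5
Sum = -12 + -5 + -12 + -25 + -5
= -59

-59


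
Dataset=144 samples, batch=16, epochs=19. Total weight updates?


Iterations per epoch = 144 / 16 = 9
Total updates = iterations_per_epoch * epochs
= 9 * 19
= 171

171


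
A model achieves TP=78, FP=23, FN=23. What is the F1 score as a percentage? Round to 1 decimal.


Precision = TP / (TP + FP) = 78 / 101 = 0.7723
Recall = TP / (TP + FN) = 78 / 101 = 0.7723
F1 = 2 * P * R / (P + R)
= 2 * 0.7723 * 0.7723 / (0.7723 + 0.7723)
= 1.1928 / 1.5446
= 0.7723
As percentage: 77.2%

77.2


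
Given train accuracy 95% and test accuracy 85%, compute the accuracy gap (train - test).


Gap = train_accuracy - test_accuracy
= 95 - 85
= 10%
This moderate gap may indicate mild overfitting.

10


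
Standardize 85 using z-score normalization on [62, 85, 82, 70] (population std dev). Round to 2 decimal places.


Mean = (62 + 85 + 82 + 70) / 4 = 74.75
Variance = sum((x_i - mean)^2) / n = 85.6875
Std = sqrt(85.6875) = 9.2568
Z = (x - mean) / std
= (85 - 74.75) / 9.2568
= 10.25 / 9.2568
= 1.11

1.11


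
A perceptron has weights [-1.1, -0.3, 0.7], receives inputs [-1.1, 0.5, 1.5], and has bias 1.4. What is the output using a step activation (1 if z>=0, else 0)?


z = w . x + b
= -1.1*-1.1 + -0.3*0.5 + 0.7*1.5 + 1.4
= 1.21 + -0.15 + 1.05 + 1.4
= 2.11 + 1.4
= 3.51
Since z = 3.51 >= 0, output = 1

1


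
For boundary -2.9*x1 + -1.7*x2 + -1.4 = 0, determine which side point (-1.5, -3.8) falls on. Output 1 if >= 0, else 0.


Compute -2.9 * -1.5 + -1.7 * -3.8 + -1.4
= 4.35 + 6.46 + -1.4
= 9.41
Since 9.41 >= 0, the point is on the positive side.

1


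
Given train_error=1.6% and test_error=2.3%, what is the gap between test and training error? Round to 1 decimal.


Generalization gap = test_error - train_error
= 2.3 - 1.6
= 0.7%
A small gap suggests good generalization.

0.7


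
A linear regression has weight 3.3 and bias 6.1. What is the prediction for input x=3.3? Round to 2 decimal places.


y = 3.3 * 3.3 + (6.1)
= 10.89 + (6.1)
= 16.99

16.99


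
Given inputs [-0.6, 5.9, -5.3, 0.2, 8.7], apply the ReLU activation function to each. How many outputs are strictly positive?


ReLU(x) = max(0, x) for each element:
ReLU(-0.6) = 0
ReLU(5.9) = 5.9
ReLU(-5.3) = 0
ReLU(0.2) = 0.2
ReLU(8.7) = 8.7
Active neurons (>0): 3

3


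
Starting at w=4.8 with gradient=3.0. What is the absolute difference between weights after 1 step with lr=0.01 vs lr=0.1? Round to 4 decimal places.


With lr=0.01: w_new = 4.8 - 0.01 * 3.0 = 4.77
With lr=0.1: w_new = 4.8 - 0.1 * 3.0 = 4.5
Absolute difference = |4.77 - 4.5|
= 0.2700

0.2700


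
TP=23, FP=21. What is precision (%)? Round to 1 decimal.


Precision = TP / (TP + FP) * 100
= 23 / (23 + 21)
= 23 / 44
= 0.5227
= 52.3%

52.3


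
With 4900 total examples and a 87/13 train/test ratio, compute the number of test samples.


Train samples = 4900 * 87% = 4263
Test samples = 4900 - 4263
= 637

637


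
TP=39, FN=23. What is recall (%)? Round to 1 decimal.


Recall = TP / (TP + FN) * 100
= 39 / (39 + 23)
= 39 / 62
= 0.629
= 62.9%

62.9


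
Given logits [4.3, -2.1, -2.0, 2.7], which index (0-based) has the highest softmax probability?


Softmax is a monotonic transformation, so it preserves the argmax.
We need to find the index of the maximum logit.
Index 0: 4.3
Index 1: -2.1
Index 2: -2.0
Index 3: 2.7
Maximum logit = 4.3 at index 0

0


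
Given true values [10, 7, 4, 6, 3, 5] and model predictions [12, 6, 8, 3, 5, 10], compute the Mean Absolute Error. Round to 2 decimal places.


Absolute errors: [2, 1, 4, 3, 2, 5]
Sum of absolute errors = 17
MAE = 17 / 6 = 2.83

2.83


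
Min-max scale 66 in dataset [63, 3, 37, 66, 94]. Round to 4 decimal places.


Min = 3, Max = 94
Range = 94 - 3 = 91
Scaled = (x - min) / (max - min)
= (66 - 3) / 91
= 63 / 91
= 0.6923

0.6923


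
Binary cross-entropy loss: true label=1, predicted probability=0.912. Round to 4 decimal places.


For y=1: Loss = -log(p)
= -log(0.912)
= -(-0.0921)
= 0.0921

0.0921


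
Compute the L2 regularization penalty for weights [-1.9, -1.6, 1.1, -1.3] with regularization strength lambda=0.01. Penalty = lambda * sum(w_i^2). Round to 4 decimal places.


Squaring each weight:
(-1.9)^2 = 3.61
(-1.6)^2 = 2.56
1.1^2 = 1.21
(-1.3)^2 = 1.69
Sum of squares = 9.07
Penalty = 0.01 * 9.07 = 0.0907

0.0907


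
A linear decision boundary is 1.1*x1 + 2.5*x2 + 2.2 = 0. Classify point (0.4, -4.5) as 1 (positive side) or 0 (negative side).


Compute 1.1 * 0.4 + 2.5 * -4.5 + 2.2
= 0.44 + -11.25 + 2.2
= -8.61
Since -8.61 < 0, the point is on the negative side.

0


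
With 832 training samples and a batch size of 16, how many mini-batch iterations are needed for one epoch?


Iterations per epoch = dataset_size / batch_size
= 832 / 16
= 52

52


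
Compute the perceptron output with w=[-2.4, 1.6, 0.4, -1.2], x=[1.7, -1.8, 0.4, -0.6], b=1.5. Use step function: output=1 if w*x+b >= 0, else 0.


z = w . x + b
= -2.4*1.7 + 1.6*-1.8 + 0.4*0.4 + -1.2*-0.6 + 1.5
= -4.08 + -2.88 + 0.16 + 0.72 + 1.5
= -6.08 + 1.5
= -4.58
Since z = -4.58 < 0, output = 0

0


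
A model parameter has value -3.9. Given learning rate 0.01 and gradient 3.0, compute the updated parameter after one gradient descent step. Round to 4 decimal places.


w_new = w_old - lr * gradient
= -3.9 - 0.01 * 3.0
= -3.9 - (0.03)
= -3.9300

-3.9300


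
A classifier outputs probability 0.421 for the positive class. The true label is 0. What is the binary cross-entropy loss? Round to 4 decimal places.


For y=0: Loss = -log(1-p)
= -log(1 - 0.421)
= -log(0.579)
= -(-0.5465)
= 0.5465

0.5465


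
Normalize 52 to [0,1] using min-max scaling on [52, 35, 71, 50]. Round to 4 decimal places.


Min = 35, Max = 71
Range = 71 - 35 = 36
Scaled = (x - min) / (max - min)
= (52 - 35) / 36
= 17 / 36
= 0.4722

0.4722


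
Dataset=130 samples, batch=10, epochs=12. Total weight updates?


Iterations per epoch = 130 / 10 = 13
Total updates = iterations_per_epoch * epochs
= 13 * 12
= 156

156


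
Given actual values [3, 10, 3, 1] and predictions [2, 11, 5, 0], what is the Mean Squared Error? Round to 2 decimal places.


Differences: [1, -1, -2, 1]
Squared errors: [1, 1, 4, 1]
Sum of squared errors = 7
MSE = 7 / 4 = 1.75

1.75


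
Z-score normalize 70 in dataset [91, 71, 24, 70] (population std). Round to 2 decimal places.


Mean = (91 + 71 + 24 + 70) / 4 = 64.0
Variance = sum((x_i - mean)^2) / n = 603.5
Std = sqrt(603.5) = 24.5662
Z = (x - mean) / std
= (70 - 64.0) / 24.5662
= 6.0 / 24.5662
= 0.24

0.24


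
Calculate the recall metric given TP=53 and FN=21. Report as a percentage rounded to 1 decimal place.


Recall = TP / (TP + FN) * 100
= 53 / (53 + 21)
= 53 / 74
= 0.7162
= 71.6%

71.6


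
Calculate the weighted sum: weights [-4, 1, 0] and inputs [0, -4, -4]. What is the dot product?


Element-wise products:
-4 * 0 = 0
1 * -4 = -4
0 * -4 = 0
Sum = 0 + -4 + 0
= -4

-4


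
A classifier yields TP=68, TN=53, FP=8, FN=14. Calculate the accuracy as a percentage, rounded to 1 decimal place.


Accuracy = (TP + TN) / (TP + TN + FP + FN) * 100
= (68 + 53) / (68 + 53 + 8 + 14)
= 121 / 143
= 0.8462
= 84.6%

84.6


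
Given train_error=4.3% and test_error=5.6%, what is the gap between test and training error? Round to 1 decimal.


Generalization gap = test_error - train_error
= 5.6 - 4.3
= 1.3%
A small gap suggests good generalization.

1.3


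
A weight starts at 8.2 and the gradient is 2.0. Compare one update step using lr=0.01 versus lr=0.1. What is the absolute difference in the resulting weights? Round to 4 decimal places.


With lr=0.01: w_new = 8.2 - 0.01 * 2.0 = 8.18
With lr=0.1: w_new = 8.2 - 0.1 * 2.0 = 8.0
Absolute difference = |8.18 - 8.0|
= 0.1800

0.1800


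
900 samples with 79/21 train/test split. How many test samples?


Train samples = 900 * 79% = 711
Test samples = 900 - 711
= 189

189


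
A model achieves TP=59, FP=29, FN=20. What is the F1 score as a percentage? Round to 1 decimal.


Precision = TP / (TP + FP) = 59 / 88 = 0.6705
Recall = TP / (TP + FN) = 59 / 79 = 0.7468
F1 = 2 * P * R / (P + R)
= 2 * 0.6705 * 0.7468 / (0.6705 + 0.7468)
= 1.0014 / 1.4173
= 0.7066
As percentage: 70.7%

70.7


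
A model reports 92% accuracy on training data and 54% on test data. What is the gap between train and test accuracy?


Gap = train_accuracy - test_accuracy
= 92 - 54
= 38%
This large gap strongly indicates overfitting.

38


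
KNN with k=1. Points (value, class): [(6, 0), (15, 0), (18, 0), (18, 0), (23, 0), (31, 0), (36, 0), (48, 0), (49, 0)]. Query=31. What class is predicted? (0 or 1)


Distances from query 31:
Point 31 (class 0): distance = 0
K=1 nearest neighbors: classes = [0]
Votes for class 1: 0 / 1
Majority vote => class 0

0


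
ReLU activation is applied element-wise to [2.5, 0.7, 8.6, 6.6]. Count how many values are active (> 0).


ReLU(x) = max(0, x) for each element:
ReLU(2.5) = 2.5
ReLU(0.7) = 0.7
ReLU(8.6) = 8.6
ReLU(6.6) = 6.6
Active neurons (>0): 4

4


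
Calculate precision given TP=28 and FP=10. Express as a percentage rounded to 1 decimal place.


Precision = TP / (TP + FP) * 100
= 28 / (28 + 10)
= 28 / 38
= 0.7368
= 73.7%

73.7


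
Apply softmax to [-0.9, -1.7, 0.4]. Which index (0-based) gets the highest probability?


Softmax is a monotonic transformation, so it preserves the argmax.
We need to find the index of the maximum logit.
Index 0: -0.9
Index 1: -1.7
Index 2: 0.4
Maximum logit = 0.4 at index 2

2


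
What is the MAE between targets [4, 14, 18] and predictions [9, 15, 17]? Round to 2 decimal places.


Absolute errors: [5, 1, 1]
Sum of absolute errors = 7
MAE = 7 / 3 = 2.33

2.33


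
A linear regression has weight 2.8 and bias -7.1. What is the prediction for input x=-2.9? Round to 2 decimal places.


y = 2.8 * -2.9 + (-7.1)
= -8.12 + (-7.1)
= -15.22

-15.22


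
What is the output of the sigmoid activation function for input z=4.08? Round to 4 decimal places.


sigmoid(z) = 1 / (1 + exp(-z))
exp(-(4.08)) = exp(-4.08) = 0.0169
1 + 0.0169 = 1.0169
1 / 1.0169 = 0.9834

0.9834


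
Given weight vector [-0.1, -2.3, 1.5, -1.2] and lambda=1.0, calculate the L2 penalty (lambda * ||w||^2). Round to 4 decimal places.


Squaring each weight:
(-0.1)^2 = 0.01
(-2.3)^2 = 5.29
1.5^2 = 2.25
(-1.2)^2 = 1.44
Sum of squares = 8.99
Penalty = 1.0 * 8.99 = 8.9900

8.9900


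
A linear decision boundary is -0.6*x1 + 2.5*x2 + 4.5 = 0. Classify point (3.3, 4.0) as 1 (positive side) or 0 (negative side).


Compute -0.6 * 3.3 + 2.5 * 4.0 + 4.5
= -1.98 + 10.0 + 4.5
= 12.52
Since 12.52 >= 0, the point is on the positive side.

1


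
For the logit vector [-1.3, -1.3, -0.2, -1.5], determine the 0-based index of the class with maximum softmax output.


Softmax is a monotonic transformation, so it preserves the argmax.
We need to find the index of the maximum logit.
Index 0: -1.3
Index 1: -1.3
Index 2: -0.2
Index 3: -1.5
Maximum logit = -0.2 at index 2

2


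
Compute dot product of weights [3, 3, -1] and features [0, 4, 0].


Element-wise products:
3 * 0 = 0
3 * 4 = 12
-1 * 0 = 0
Sum = 0 + 12 + 0
= 12

12


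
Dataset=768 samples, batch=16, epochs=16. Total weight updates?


Iterations per epoch = 768 / 16 = 48
Total updates = iterations_per_epoch * epochs
= 48 * 16
= 768

768


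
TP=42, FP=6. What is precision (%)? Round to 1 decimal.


Precision = TP / (TP + FP) * 100
= 42 / (42 + 6)
= 42 / 48
= 0.875
= 87.5%

87.5


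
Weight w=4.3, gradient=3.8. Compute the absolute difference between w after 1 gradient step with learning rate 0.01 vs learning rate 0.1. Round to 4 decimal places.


With lr=0.01: w_new = 4.3 - 0.01 * 3.8 = 4.262
With lr=0.1: w_new = 4.3 - 0.1 * 3.8 = 3.92
Absolute difference = |4.262 - 3.92|
= 0.3420

0.3420


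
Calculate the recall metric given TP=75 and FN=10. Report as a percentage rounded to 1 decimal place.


Recall = TP / (TP + FN) * 100
= 75 / (75 + 10)
= 75 / 85
= 0.8824
= 88.2%

88.2


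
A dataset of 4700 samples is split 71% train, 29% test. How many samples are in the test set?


Train samples = 4700 * 71% = 3337
Test samples = 4700 - 3337
= 1363

1363


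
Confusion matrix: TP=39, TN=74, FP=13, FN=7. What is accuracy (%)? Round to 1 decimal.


Accuracy = (TP + TN) / (TP + TN + FP + FN) * 100
= (39 + 74) / (39 + 74 + 13 + 7)
= 113 / 133
= 0.8496
= 85.0%

85.0


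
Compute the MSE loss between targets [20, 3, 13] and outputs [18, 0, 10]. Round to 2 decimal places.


Differences: [2, 3, 3]
Squared errors: [4, 9, 9]
Sum of squared errors = 22
MSE = 22 / 3 = 7.33

7.33


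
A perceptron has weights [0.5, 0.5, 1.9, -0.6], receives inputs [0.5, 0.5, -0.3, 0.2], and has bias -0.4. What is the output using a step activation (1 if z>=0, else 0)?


z = w . x + b
= 0.5*0.5 + 0.5*0.5 + 1.9*-0.3 + -0.6*0.2 + -0.4
= 0.25 + 0.25 + -0.57 + -0.12 + -0.4
= -0.19 + -0.4
= -0.59
Since z = -0.59 < 0, output = 0

0


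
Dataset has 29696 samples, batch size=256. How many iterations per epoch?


Iterations per epoch = dataset_size / batch_size
= 29696 / 256
= 116

116


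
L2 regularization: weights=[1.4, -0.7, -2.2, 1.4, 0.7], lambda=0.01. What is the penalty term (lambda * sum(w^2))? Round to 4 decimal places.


Squaring each weight:
1.4^2 = 1.96
(-0.7)^2 = 0.49
(-2.2)^2 = 4.84
1.4^2 = 1.96
0.7^2 = 0.49
Sum of squares = 9.74
Penalty = 0.01 * 9.74 = 0.0974

0.0974


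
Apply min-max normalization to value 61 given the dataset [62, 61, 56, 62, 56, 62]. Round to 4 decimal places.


Min = 56, Max = 62
Range = 62 - 56 = 6
Scaled = (x - min) / (max - min)
= (61 - 56) / 6
= 5 / 6
= 0.8333

0.8333


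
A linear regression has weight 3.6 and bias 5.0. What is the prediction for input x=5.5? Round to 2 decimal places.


y = 3.6 * 5.5 + (5.0)
= 19.8 + (5.0)
= 24.80

24.80


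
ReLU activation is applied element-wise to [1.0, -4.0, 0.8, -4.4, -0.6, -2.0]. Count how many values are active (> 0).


ReLU(x) = max(0, x) for each element:
ReLU(1.0) = 1.0
ReLU(-4.0) = 0
ReLU(0.8) = 0.8
ReLU(-4.4) = 0
ReLU(-0.6) = 0
ReLU(-2.0) = 0
Active neurons (>0): 2

2


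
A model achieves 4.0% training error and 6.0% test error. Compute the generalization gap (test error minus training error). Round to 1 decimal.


Generalization gap = test_error - train_error
= 6.0 - 4.0
= 2.0%
A moderate gap.

2.0


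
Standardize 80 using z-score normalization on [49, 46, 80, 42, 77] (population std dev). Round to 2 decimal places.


Mean = (49 + 46 + 80 + 42 + 77) / 5 = 58.8
Variance = sum((x_i - mean)^2) / n = 264.56
Std = sqrt(264.56) = 16.2653
Z = (x - mean) / std
= (80 - 58.8) / 16.2653
= 21.2 / 16.2653
= 1.30

1.30


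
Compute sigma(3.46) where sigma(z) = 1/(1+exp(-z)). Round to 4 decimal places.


sigmoid(z) = 1 / (1 + exp(-z))
exp(-(3.46)) = exp(-3.46) = 0.0314
1 + 0.0314 = 1.0314
1 / 1.0314 = 0.9695

0.9695


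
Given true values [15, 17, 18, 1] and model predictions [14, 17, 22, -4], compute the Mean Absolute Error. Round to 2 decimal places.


Absolute errors: [1, 0, 4, 5]
Sum of absolute errors = 10
MAE = 10 / 4 = 2.50

2.50


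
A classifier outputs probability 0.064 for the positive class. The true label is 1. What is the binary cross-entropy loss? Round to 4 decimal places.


For y=1: Loss = -log(p)
= -log(0.064)
= -(-2.7489)
= 2.7489

2.7489


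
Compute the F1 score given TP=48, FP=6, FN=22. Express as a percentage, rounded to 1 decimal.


Precision = TP / (TP + FP) = 48 / 54 = 0.8889
Recall = TP / (TP + FN) = 48 / 70 = 0.6857
F1 = 2 * P * R / (P + R)
= 2 * 0.8889 * 0.6857 / (0.8889 + 0.6857)
= 1.219 / 1.5746
= 0.7742
As percentage: 77.4%

77.4


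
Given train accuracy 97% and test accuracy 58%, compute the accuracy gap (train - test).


Gap = train_accuracy - test_accuracy
= 97 - 58
= 39%
This large gap strongly indicates overfitting.

39


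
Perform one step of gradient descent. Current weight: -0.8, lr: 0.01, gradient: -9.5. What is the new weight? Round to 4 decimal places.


w_new = w_old - lr * gradient
= -0.8 - 0.01 * -9.5
= -0.8 - (-0.095)
= -0.7050

-0.7050


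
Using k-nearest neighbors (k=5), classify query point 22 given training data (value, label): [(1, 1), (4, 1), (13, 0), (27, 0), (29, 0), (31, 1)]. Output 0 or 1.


Distances from query 22:
Point 27 (class 0): distance = 5
Point 29 (class 0): distance = 7
Point 13 (class 0): distance = 9
Point 31 (class 1): distance = 9
Point 4 (class 1): distance = 18
K=5 nearest neighbors: classes = [0, 0, 0, 1, 1]
Votes for class 1: 2 / 5
Majority vote => class 0

0


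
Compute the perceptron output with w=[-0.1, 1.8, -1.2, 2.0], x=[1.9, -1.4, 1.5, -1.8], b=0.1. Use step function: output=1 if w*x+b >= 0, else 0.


z = w . x + b
= -0.1*1.9 + 1.8*-1.4 + -1.2*1.5 + 2.0*-1.8 + 0.1
= -0.19 + -2.52 + -1.8 + -3.6 + 0.1
= -8.11 + 0.1
= -8.01
Since z = -8.01 < 0, output = 0

0


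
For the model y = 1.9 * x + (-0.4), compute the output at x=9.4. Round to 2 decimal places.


y = 1.9 * 9.4 + (-0.4)
= 17.86 + (-0.4)
= 17.46

17.46


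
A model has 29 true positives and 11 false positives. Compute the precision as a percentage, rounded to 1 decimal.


Precision = TP / (TP + FP) * 100
= 29 / (29 + 11)
= 29 / 40
= 0.725
= 72.5%

72.5


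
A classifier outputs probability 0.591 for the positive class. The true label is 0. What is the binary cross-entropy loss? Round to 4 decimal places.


For y=0: Loss = -log(1-p)
= -log(1 - 0.591)
= -log(0.409)
= -(-0.894)
= 0.8940

0.8940


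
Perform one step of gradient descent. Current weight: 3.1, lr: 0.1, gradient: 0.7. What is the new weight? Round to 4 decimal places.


w_new = w_old - lr * gradient
= 3.1 - 0.1 * 0.7
= 3.1 - (0.07)
= 3.0300

3.0300


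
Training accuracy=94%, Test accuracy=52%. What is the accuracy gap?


Gap = train_accuracy - test_accuracy
= 94 - 52
= 42%
This large gap strongly indicates overfitting.

42


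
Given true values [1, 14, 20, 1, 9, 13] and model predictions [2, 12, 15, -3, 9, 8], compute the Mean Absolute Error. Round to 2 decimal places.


Absolute errors: [1, 2, 5, 4, 0, 5]
Sum of absolute errors = 17
MAE = 17 / 6 = 2.83

2.83


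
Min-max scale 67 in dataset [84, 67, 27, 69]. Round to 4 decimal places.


Min = 27, Max = 84
Range = 84 - 27 = 57
Scaled = (x - min) / (max - min)
= (67 - 27) / 57
= 40 / 57
= 0.7018

0.7018


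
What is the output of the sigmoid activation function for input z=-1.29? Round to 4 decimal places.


sigmoid(z) = 1 / (1 + exp(-z))
exp(-(-1.29)) = exp(1.29) = 3.6328
1 + 3.6328 = 4.6328
1 / 4.6328 = 0.2159

0.2159


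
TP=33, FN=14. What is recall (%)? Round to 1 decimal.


Recall = TP / (TP + FN) * 100
= 33 / (33 + 14)
= 33 / 47
= 0.7021
= 70.2%

70.2


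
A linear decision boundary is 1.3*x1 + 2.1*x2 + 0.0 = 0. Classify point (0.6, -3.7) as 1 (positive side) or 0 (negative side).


Compute 1.3 * 0.6 + 2.1 * -3.7 + 0.0
= 0.78 + -7.77 + 0.0
= -6.99
Since -6.99 < 0, the point is on the negative side.

0


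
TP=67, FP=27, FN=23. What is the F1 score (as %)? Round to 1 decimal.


Precision = TP / (TP + FP) = 67 / 94 = 0.7128
Recall = TP / (TP + FN) = 67 / 90 = 0.7444
F1 = 2 * P * R / (P + R)
= 2 * 0.7128 * 0.7444 / (0.7128 + 0.7444)
= 1.0612 / 1.4572
= 0.7283
As percentage: 72.8%

72.8


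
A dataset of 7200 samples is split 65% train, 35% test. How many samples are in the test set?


Train samples = 7200 * 65% = 4680
Test samples = 7200 - 4680
= 2520

2520


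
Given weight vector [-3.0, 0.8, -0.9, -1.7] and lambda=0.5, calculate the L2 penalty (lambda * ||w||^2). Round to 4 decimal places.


Squaring each weight:
(-3.0)^2 = 9.0
0.8^2 = 0.64
(-0.9)^2 = 0.81
(-1.7)^2 = 2.89
Sum of squares = 13.34
Penalty = 0.5 * 13.34 = 6.6700

6.6700


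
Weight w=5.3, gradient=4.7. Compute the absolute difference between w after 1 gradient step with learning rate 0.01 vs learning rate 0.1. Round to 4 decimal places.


With lr=0.01: w_new = 5.3 - 0.01 * 4.7 = 5.253
With lr=0.1: w_new = 5.3 - 0.1 * 4.7 = 4.83
Absolute difference = |5.253 - 4.83|
= 0.4230

0.4230


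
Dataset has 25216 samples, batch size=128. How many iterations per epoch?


Iterations per epoch = dataset_size / batch_size
= 25216 / 128
= 197

197


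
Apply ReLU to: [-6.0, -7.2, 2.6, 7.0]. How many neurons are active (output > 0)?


ReLU(x) = max(0, x) for each element:
ReLU(-6.0) = 0
ReLU(-7.2) = 0
ReLU(2.6) = 2.6
ReLU(7.0) = 7.0
Active neurons (>0): 2

2


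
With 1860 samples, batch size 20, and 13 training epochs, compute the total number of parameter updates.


Iterations per epoch = 1860 / 20 = 93
Total updates = iterations_per_epoch * epochs
= 93 * 13
= 1209

1209


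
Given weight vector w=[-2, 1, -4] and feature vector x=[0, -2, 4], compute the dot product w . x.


Element-wise products:
-2 * 0 = 0
1 * -2 = -2
-4 * 4 = -16
Sum = 0 + -2 + -16
= -18

-18


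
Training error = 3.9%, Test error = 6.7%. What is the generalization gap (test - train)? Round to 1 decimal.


Generalization gap = test_error - train_error
= 6.7 - 3.9
= 2.8%
A moderate gap.

2.8


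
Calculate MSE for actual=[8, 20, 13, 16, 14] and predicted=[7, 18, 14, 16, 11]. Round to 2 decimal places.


Differences: [1, 2, -1, 0, 3]
Squared errors: [1, 4, 1, 0, 9]
Sum of squared errors = 15
MSE = 15 / 5 = 3.00

3.00


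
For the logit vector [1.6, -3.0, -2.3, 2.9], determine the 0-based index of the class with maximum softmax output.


Softmax is a monotonic transformation, so it preserves the argmax.
We need to find the index of the maximum logit.
Index 0: 1.6
Index 1: -3.0
Index 2: -2.3
Index 3: 2.9
Maximum logit = 2.9 at index 3

3


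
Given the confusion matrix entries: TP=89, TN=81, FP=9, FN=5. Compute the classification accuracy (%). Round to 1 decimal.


Accuracy = (TP + TN) / (TP + TN + FP + FN) * 100
= (89 + 81) / (89 + 81 + 9 + 5)
= 170 / 184
= 0.9239
= 92.4%

92.4


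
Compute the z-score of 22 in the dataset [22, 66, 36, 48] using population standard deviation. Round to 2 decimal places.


Mean = (22 + 66 + 36 + 48) / 4 = 43.0
Variance = sum((x_i - mean)^2) / n = 261.0
Std = sqrt(261.0) = 16.1555
Z = (x - mean) / std
= (22 - 43.0) / 16.1555
= -21.0 / 16.1555
= -1.30

-1.30


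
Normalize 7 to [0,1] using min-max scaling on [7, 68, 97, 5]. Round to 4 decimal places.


Min = 5, Max = 97
Range = 97 - 5 = 92
Scaled = (x - min) / (max - min)
= (7 - 5) / 92
= 2 / 92
= 0.0217

0.0217


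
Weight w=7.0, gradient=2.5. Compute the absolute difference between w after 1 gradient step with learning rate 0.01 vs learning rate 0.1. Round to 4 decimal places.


With lr=0.01: w_new = 7.0 - 0.01 * 2.5 = 6.975
With lr=0.1: w_new = 7.0 - 0.1 * 2.5 = 6.75
Absolute difference = |6.975 - 6.75|
= 0.2250

0.2250


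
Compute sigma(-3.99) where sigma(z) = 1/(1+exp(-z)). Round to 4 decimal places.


sigmoid(z) = 1 / (1 + exp(-z))
exp(-(-3.99)) = exp(3.99) = 54.0549
1 + 54.0549 = 55.0549
1 / 55.0549 = 0.0182

0.0182


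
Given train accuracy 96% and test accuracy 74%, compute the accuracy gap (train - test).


Gap = train_accuracy - test_accuracy
= 96 - 74
= 22%
This large gap strongly indicates overfitting.

22


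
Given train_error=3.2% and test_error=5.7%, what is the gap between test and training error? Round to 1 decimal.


Generalization gap = test_error - train_error
= 5.7 - 3.2
= 2.5%
A moderate gap.

2.5


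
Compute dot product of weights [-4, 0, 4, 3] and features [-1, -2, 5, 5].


Element-wise products:
-4 * -1 = 4
0 * -2 = 0
4 * 5 = 20
3 * 5 = 15
Sum = 4 + 0 + 20 + 15
= 39

39


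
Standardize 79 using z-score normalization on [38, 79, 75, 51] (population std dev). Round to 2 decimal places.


Mean = (38 + 79 + 75 + 51) / 4 = 60.75
Variance = sum((x_i - mean)^2) / n = 287.1875
Std = sqrt(287.1875) = 16.9466
Z = (x - mean) / std
= (79 - 60.75) / 16.9466
= 18.25 / 16.9466
= 1.08

1.08


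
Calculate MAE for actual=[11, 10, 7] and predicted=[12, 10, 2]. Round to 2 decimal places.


Absolute errors: [1, 0, 5]
Sum of absolute errors = 6
MAE = 6 / 3 = 2.00

2.00


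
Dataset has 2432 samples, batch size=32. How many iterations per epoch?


Iterations per epoch = dataset_size / batch_size
= 2432 / 32
= 76

76


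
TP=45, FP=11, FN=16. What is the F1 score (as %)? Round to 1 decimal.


Precision = TP / (TP + FP) = 45 / 56 = 0.8036
Recall = TP / (TP + FN) = 45 / 61 = 0.7377
F1 = 2 * P * R / (P + R)
= 2 * 0.8036 * 0.7377 / (0.8036 + 0.7377)
= 1.1856 / 1.5413
= 0.7692
As percentage: 76.9%

76.9


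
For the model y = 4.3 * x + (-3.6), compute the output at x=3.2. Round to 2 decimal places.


y = 4.3 * 3.2 + (-3.6)
= 13.76 + (-3.6)
= 10.16

10.16


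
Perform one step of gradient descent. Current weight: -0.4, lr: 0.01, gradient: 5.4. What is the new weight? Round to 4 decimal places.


w_new = w_old - lr * gradient
= -0.4 - 0.01 * 5.4
= -0.4 - (0.054)
= -0.4540

-0.4540


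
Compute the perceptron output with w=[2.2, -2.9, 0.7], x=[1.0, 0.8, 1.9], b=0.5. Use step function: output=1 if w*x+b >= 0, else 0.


z = w . x + b
= 2.2*1.0 + -2.9*0.8 + 0.7*1.9 + 0.5
= 2.2 + -2.32 + 1.33 + 0.5
= 1.21 + 0.5
= 1.71
Since z = 1.71 >= 0, output = 1

1


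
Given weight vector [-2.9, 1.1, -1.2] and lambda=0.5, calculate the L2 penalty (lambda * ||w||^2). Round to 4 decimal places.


Squaring each weight:
(-2.9)^2 = 8.41
1.1^2 = 1.21
(-1.2)^2 = 1.44
Sum of squares = 11.06
Penalty = 0.5 * 11.06 = 5.5300

5.5300


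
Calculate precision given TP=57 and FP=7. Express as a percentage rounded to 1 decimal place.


Precision = TP / (TP + FP) * 100
= 57 / (57 + 7)
= 57 / 64
= 0.8906
= 89.1%

89.1


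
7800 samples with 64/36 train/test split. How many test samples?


Train samples = 7800 * 64% = 4992
Test samples = 7800 - 4992
= 2808

2808


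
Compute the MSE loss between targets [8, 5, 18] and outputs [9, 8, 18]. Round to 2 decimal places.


Differences: [-1, -3, 0]
Squared errors: [1, 9, 0]
Sum of squared errors = 10
MSE = 10 / 3 = 3.33

3.33


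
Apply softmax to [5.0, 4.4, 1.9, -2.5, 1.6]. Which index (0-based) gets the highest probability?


Softmax is a monotonic transformation, so it preserves the argmax.
We need to find the index of the maximum logit.
Index 0: 5.0
Index 1: 4.4
Index 2: 1.9
Index 3: -2.5
Index 4: 1.6
Maximum logit = 5.0 at index 0

0


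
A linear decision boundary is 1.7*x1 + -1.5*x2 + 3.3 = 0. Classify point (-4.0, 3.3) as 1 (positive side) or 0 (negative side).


Compute 1.7 * -4.0 + -1.5 * 3.3 + 3.3
= -6.8 + -4.95 + 3.3
= -8.45
Since -8.45 < 0, the point is on the negative side.

0


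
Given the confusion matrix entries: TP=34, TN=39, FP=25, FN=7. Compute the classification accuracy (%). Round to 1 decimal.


Accuracy = (TP + TN) / (TP + TN + FP + FN) * 100
= (34 + 39) / (34 + 39 + 25 + 7)
= 73 / 105
= 0.6952
= 69.5%

69.5


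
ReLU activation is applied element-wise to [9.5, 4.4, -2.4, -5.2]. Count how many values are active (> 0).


ReLU(x) = max(0, x) for each element:
ReLU(9.5) = 9.5
ReLU(4.4) = 4.4
ReLU(-2.4) = 0
ReLU(-5.2) = 0
Active neurons (>0): 2

2


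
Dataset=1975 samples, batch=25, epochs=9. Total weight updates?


Iterations per epoch = 1975 / 25 = 79
Total updates = iterations_per_epoch * epochs
= 79 * 9
= 711

711


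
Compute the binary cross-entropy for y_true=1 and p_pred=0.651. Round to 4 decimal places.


For y=1: Loss = -log(p)
= -log(0.651)
= -(-0.4292)
= 0.4292

0.4292


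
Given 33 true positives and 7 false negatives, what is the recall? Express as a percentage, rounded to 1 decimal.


Recall = TP / (TP + FN) * 100
= 33 / (33 + 7)
= 33 / 40
= 0.825
= 82.5%

82.5


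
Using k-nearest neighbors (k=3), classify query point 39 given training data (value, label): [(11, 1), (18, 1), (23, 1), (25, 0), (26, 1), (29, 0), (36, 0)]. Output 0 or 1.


Distances from query 39:
Point 36 (class 0): distance = 3
Point 29 (class 0): distance = 10
Point 26 (class 1): distance = 13
K=3 nearest neighbors: classes = [0, 0, 1]
Votes for class 1: 1 / 3
Majority vote => class 0

0


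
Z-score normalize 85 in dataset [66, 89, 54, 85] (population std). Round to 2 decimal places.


Mean = (66 + 89 + 54 + 85) / 4 = 73.5
Variance = sum((x_i - mean)^2) / n = 202.25
Std = sqrt(202.25) = 14.2215
Z = (x - mean) / std
= (85 - 73.5) / 14.2215
= 11.5 / 14.2215
= 0.81

0.81


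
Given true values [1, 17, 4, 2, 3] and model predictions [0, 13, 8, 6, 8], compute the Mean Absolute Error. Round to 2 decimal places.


Absolute errors: [1, 4, 4, 4, 5]
Sum of absolute errors = 18
MAE = 18 / 5 = 3.60

3.60


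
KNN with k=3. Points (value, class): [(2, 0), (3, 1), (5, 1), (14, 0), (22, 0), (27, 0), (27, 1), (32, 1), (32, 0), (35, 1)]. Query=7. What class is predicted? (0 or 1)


Distances from query 7:
Point 5 (class 1): distance = 2
Point 3 (class 1): distance = 4
Point 2 (class 0): distance = 5
K=3 nearest neighbors: classes = [1, 1, 0]
Votes for class 1: 2 / 3
Majority vote => class 1

1


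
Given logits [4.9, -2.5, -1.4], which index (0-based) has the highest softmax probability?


Softmax is a monotonic transformation, so it preserves the argmax.
We need to find the index of the maximum logit.
Index 0: 4.9
Index 1: -2.5
Index 2: -1.4
Maximum logit = 4.9 at index 0

0


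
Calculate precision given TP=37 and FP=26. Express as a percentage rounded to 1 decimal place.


Precision = TP / (TP + FP) * 100
= 37 / (37 + 26)
= 37 / 63
= 0.5873
= 58.7%

58.7


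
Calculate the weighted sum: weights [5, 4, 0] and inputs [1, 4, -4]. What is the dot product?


Element-wise products:
5 * 1 = 5
4 * 4 = 16
0 * -4 = 0
Sum = 5 + 16 + 0
= 21

21


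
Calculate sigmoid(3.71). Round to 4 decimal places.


sigmoid(z) = 1 / (1 + exp(-z))
exp(-(3.71)) = exp(-3.71) = 0.0245
1 + 0.0245 = 1.0245
1 / 1.0245 = 0.9761

0.9761


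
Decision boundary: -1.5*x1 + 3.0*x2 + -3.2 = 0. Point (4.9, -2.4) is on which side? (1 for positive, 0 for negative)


Compute -1.5 * 4.9 + 3.0 * -2.4 + -3.2
= -7.35 + -7.2 + -3.2
= -17.75
Since -17.75 < 0, the point is on the negative side.

0


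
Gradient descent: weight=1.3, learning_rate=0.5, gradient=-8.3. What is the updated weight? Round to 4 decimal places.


w_new = w_old - lr * gradient
= 1.3 - 0.5 * -8.3
= 1.3 - (-4.15)
= 5.4500

5.4500


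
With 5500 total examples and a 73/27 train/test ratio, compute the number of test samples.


Train samples = 5500 * 73% = 4015
Test samples = 5500 - 4015
= 1485

1485


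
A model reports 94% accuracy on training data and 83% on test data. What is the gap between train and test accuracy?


Gap = train_accuracy - test_accuracy
= 94 - 83
= 11%
This gap suggests the model is overfitting.

11


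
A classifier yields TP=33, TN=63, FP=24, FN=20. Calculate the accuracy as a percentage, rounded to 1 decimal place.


Accuracy = (TP + TN) / (TP + TN + FP + FN) * 100
= (33 + 63) / (33 + 63 + 24 + 20)
= 96 / 140
= 0.6857
= 68.6%

68.6


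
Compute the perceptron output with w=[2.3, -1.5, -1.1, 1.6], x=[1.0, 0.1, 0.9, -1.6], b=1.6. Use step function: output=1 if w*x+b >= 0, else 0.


z = w . x + b
= 2.3*1.0 + -1.5*0.1 + -1.1*0.9 + 1.6*-1.6 + 1.6
= 2.3 + -0.15 + -0.99 + -2.56 + 1.6
= -1.4 + 1.6
= 0.2
Since z = 0.2 >= 0, output = 1

1


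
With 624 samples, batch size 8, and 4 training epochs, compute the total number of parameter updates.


Iterations per epoch = 624 / 8 = 78
Total updates = iterations_per_epoch * epochs
= 78 * 4
= 312

312


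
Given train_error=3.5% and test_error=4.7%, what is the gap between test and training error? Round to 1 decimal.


Generalization gap = test_error - train_error
= 4.7 - 3.5
= 1.2%
A small gap suggests good generalization.

1.2
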